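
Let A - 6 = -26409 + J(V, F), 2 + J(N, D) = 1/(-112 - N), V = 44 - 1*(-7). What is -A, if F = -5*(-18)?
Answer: 4304016/163 ≈ 26405.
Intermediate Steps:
F = 90
V = 51 (V = 44 + 7 = 51)
J(N, D) = -2 + 1/(-112 - N)
A = -4304016/163 (A = 6 + (-26409 + (-225 - 2*51)/(112 + 51)) = 6 + (-26409 + (-225 - 102)/163) = 6 + (-26409 + (1/163)*(-327)) = 6 + (-26409 - 327/163) = 6 - 4304994/163 = -4304016/163 ≈ -26405.)
-A = -1*(-4304016/163) = 4304016/163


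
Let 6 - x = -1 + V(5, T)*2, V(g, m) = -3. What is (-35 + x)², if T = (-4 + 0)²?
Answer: 484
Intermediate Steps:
T = 16 (T = (-4)² = 16)
x = 13 (x = 6 - (-1 - 3*2) = 6 - (-1 - 6) = 6 - 1*(-7) = 6 + 7 = 13)
(-35 + x)² = (-35 + 13)² = (-22)² = 484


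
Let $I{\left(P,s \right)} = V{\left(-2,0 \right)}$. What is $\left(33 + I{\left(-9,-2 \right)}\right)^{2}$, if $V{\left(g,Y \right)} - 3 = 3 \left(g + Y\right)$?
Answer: $900$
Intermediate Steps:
$V{\left(g,Y \right)} = 3 + 3 Y + 3 g$ ($V{\left(g,Y \right)} = 3 + 3 \left(g + Y\right) = 3 + 3 \left(Y + g\right) = 3 + \left(3 Y + 3 g\right) = 3 + 3 Y + 3 g$)
$I{\left(P,s \right)} = -3$ ($I{\left(P,s \right)} = 3 + 3 \cdot 0 + 3 \left(-2\right) = 3 + 0 - 6 = -3$)
$\left(33 + I{\left(-9,-2 \right)}\right)^{2} = \left(33 - 3\right)^{2} = 30^{2} = 900$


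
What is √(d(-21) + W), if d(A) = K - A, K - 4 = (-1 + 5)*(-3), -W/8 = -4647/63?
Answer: √265965/21 ≈ 24.558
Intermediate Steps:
W = 12392/21 (W = -(-37176)/63 = -8*(-1549/21) = 12392/21 ≈ 590.10)
K = -8 (K = 4 + (-1 + 5)*(-3) = 4 + 4*(-3) = 4 - 12 = -8)
d(A) = -8 - A
√(d(-21) + W) = √((-8 - 1*(-21)) + 12392/21) = √((-8 + 21) + 12392/21) = √(13 + 12392/21) = √(12665/21) = √265965/21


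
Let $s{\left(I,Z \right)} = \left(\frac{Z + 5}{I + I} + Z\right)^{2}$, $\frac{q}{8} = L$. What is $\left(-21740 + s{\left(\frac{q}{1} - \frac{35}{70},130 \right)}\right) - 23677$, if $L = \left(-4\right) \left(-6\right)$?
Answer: $- \frac{4169668688}{146689} \approx -28425.0$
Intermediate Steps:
$L = 24$
$q = 192$ ($q = 8 \cdot 24 = 192$)
$s{\left(I,Z \right)} = \left(Z + \frac{5 + Z}{2 I}\right)^{2}$ ($s{\left(I,Z \right)} = \left(\frac{5 + Z}{2 I} + Z\right)^{2} = \left(Z + \frac{5 + Z}{2 I}\right)^{2}$)
$\left(-21740 + s{\left(\frac{q}{1} - \frac{35}{70},130 \right)}\right) - 23677 = \left(-21740 + \frac{\left(5 + 130 + 2 \left(\frac{192}{1} - \frac{35}{70}\right) 130\right)^{2}}{4 \left(\frac{192}{1} - \frac{35}{70}\right)^{2}}\right) - 23677 = \left(-21740 + \frac{\left(5 + 130 + 2 \left(192 \cdot 1 - \frac{1}{2}\right) 130\right)^{2}}{4 \left(192 \cdot 1 - \frac{1}{2}\right)^{2}}\right) - 23677 = \left(-21740 + \frac{\left(5 + 130 + 2 \left(192 - \frac{1}{2}\right) 130\right)^{2}}{4 \left(192 - \frac{1}{2}\right)^{2}}\right) - 23677 = \left(-21740 + \frac{\left(5 + 130 + 2 \cdot \frac{383}{2} \cdot 130\right)^{2}}{4 \cdot \frac{146689}{4}}\right) - 23677 = \left(-21740 + \frac{1}{4} \cdot \frac{4}{146689} \left(5 + 130 + 49790\right)^{2}\right) - 23677 = \left(-21740 + \frac{1}{4} \cdot \frac{4}{146689} \cdot 49925^{2}\right) - 23677 = \left(-21740 + \frac{1}{4} \cdot \frac{4}{146689} \cdot 2492505625\right) - 23677 = \left(-21740 + \frac{2492505625}{146689}\right) - 23677 = - \frac{696513235}{146689} - 23677 = - \frac{4169668688}{146689}$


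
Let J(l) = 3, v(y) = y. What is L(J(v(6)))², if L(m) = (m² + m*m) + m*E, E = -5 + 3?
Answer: 144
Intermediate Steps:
E = -2
L(m) = -2*m + 2*m² (L(m) = (m² + m*m) + m*(-2) = (m² + m²) - 2*m = 2*m² - 2*m = -2*m + 2*m²)
L(J(v(6)))² = (2*3*(-1 + 3))² = (2*3*2)² = 12² = 144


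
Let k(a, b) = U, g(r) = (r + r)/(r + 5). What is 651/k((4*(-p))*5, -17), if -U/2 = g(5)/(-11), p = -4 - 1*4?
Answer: 7161/2 ≈ 3580.5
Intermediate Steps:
p = -8 (p = -4 - 4 = -8)
g(r) = 2*r/(5 + r) (g(r) = (2*r)/(5 + r) = 2*r/(5 + r))
U = 2/11 (U = -2*2*5/(5 + 5)/(-11) = -2*2*5/10*(-1)/11 = -2*2*5*(⅒)*(-1)/11 = -2*(-1)/11 = -2*(-1/11) = 2/11 ≈ 0.18182)
k(a, b) = 2/11
651/k((4*(-p))*5, -17) = 651/(2/11) = 651*(11/2) = 7161/2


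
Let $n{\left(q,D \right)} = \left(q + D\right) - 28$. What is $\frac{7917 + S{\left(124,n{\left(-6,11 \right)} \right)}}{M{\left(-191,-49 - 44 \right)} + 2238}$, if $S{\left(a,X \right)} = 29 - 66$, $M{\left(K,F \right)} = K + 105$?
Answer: $\frac{985}{269} \approx 3.6617$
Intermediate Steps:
$M{\left(K,F \right)} = 105 + K$
$n{\left(q,D \right)} = -28 + D + q$ ($n{\left(q,D \right)} = \left(D + q\right) - 28 = -28 + D + q$)
$S{\left(a,X \right)} = -37$ ($S{\left(a,X \right)} = 29 - 66 = -37$)
$\frac{7917 + S{\left(124,n{\left(-6,11 \right)} \right)}}{M{\left(-191,-49 - 44 \right)} + 2238} = \frac{7917 - 37}{\left(105 - 191\right) + 2238} = \frac{7880}{-86 + 2238} = \frac{7880}{2152} = 7880 \cdot \frac{1}{2152} = \frac{985}{269}$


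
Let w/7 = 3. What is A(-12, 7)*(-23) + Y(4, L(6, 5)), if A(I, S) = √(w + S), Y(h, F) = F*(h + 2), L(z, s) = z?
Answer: 36 - 46*√7 ≈ -85.705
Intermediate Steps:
w = 21 (w = 7*3 = 21)
Y(h, F) = F*(2 + h)
A(I, S) = √(21 + S)
A(-12, 7)*(-23) + Y(4, L(6, 5)) = √(21 + 7)*(-23) + 6*(2 + 4) = √28*(-23) + 6*6 = (2*√7)*(-23) + 36 = -46*√7 + 36 = 36 - 46*√7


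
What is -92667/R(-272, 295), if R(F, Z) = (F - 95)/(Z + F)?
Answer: 2131341/367 ≈ 5807.5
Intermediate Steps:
R(F, Z) = (-95 + F)/(F + Z)
-92667/R(-272, 295) = -92667*(-272 + 295)/(-95 - 272) = -92667/(-367/23) = -92667*(-23/367) = 2131341/367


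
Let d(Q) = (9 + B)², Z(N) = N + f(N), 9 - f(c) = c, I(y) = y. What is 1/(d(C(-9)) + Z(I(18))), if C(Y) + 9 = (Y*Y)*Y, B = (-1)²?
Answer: 1/109 ≈ 0.0091743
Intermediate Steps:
B = 1
f(c) = 9 - c
C(Y) = -9 + Y³ (C(Y) = -9 + (Y*Y)*Y = -9 + Y²*Y = -9 + Y³)
Z(N) = 9 (Z(N) = N + (9 - N) = 9)
d(Q) = 100 (d(Q) = (9 + 1)² = 10² = 100)
1/(d(C(-9)) + Z(I(18))) = 1/(100 + 9) = 1/109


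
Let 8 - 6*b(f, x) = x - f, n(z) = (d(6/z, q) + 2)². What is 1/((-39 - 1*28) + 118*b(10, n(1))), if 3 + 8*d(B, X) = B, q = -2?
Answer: 192/33805 ≈ 0.0056796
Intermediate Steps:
d(B, X) = -3/8 + B/8
n(z) = (13/8 + 3/(4*z))² (n(z) = ((-3/8 + (6/z)/8) + 2)² = ((-3/8 + 3/(4*z)) + 2)² = (13/8 + 3/(4*z))²)
b(f, x) = 4/3 - x/6 + f/6 (b(f, x) = 4/3 - (x - f)/6 = 4/3 + (-x/6 + f/6) = 4/3 - x/6 + f/6)
1/((-39 - 1*28) + 118*b(10, n(1))) = 1/((-39 - 1*28) + 118*(4/3 - (6 + 13*1)²/(384*1²) + (⅙)*10)) = 1/((-39 - 28) + 118*(4/3 - (6 + 13)²/384 + 5/3)) = 1/(-67 + 118*(4/3 - 19²/384 + 5/3)) = 1/(-67 + 118*(4/3 - 361/384 + 5/3)) = 1/(-67 + 118*(791/384)) = 1/(-67 + 46669/192) = 1/(33805/192) = 192/33805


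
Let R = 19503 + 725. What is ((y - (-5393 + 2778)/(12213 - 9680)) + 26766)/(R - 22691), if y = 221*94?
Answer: -120421435/6238779 ≈ -19.302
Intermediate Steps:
y = 20774
R = 20228
((y - (-5393 + 2778)/(12213 - 9680)) + 26766)/(R - 22691) = ((20774 - (-5393 + 2778)/(12213 - 9680)) + 26766)/(20228 - 22691) = ((20774 - (-2615)/2533) + 26766)/(-2463) = ((20774 - (-2615)/2533) + 26766)*(-1/2463) = ((20774 - 1*(-2615/2533)) + 26766)*(-1/2463) = ((20774 + 2615/2533) + 26766)*(-1/2463) = (52623157/2533 + 26766)*(-1/2463) = (120421435/2533)*(-1/2463) = -120421435/6238779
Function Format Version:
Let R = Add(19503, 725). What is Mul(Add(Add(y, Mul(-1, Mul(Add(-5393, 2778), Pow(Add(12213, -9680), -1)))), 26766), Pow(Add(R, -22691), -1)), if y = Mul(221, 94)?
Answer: Rational(-120421435, 6238779) ≈ -19.302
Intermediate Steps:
y = 20774
R = 20228
Mul(Add(Add(y, Mul(-1, Mul(Add(-5393, 2778), Pow(Add(12213, -9680), -1)))), 26766), Pow(Add(R, -22691), -1)) = Mul(Add(Add(20774, Mul(-1, Mul(Add(-5393, 2778), Pow(Add(12213, -9680), -1)))), 26766), Pow(Add(20228, -22691), -1)) = Mul(Add(Add(20774, Mul(-1, Mul(-2615, Pow(2533, -1)))), 26766), Pow(-2463, -1)) = Mul(Add(Add(20774, Mul(-1, Mul(-2615, Rational(1, 2533)))), 26766), Rational(-1, 2463)) = Mul(Add(Add(20774, Mul(-1, Rational(-2615, 2533))), 26766), Rational(-1, 2463)) = Mul(Add(Add(20774, Rational(2615, 2533)), 26766), Rational(-1, 2463)) = Mul(Add(Rational(52623157, 2533), 26766), Rational(-1, 2463)) = Mul(Rational(120421435, 2533), Rational(-1, 2463)) = Rational(-120421435, 6238779)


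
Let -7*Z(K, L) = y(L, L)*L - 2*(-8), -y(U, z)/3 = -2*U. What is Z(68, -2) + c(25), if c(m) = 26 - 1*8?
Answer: 86/7 ≈ 12.286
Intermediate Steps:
y(U, z) = 6*U (y(U, z) = -(-6)*U = 6*U)
c(m) = 18 (c(m) = 26 - 8 = 18)
Z(K, L) = -16/7 - 6*L²/7 (Z(K, L) = -((6*L)*L - 2*(-8))/7 = -(6*L² + 16)/7 = -(16 + 6*L²)/7 = -16/7 - 6*L²/7)
Z(68, -2) + c(25) = (-16/7 - 6/7*(-2)²) + 18 = (-16/7 - 6/7*4) + 18 = (-16/7 - 24/7) + 18 = -40/7 + 18 = 86/7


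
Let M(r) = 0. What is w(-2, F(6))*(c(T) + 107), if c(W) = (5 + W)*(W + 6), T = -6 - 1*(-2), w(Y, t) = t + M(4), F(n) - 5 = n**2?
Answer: 4469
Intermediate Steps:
F(n) = 5 + n**2
w(Y, t) = t (w(Y, t) = t + 0 = t)
T = -4 (T = -6 + 2 = -4)
c(W) = (5 + W)*(6 + W)
w(-2, F(6))*(c(T) + 107) = (5 + 6**2)*((30 + (-4)**2 + 11*(-4)) + 107) = (5 + 36)*((30 + 16 - 44) + 107) = 41*(2 + 107) = 41*109 = 4469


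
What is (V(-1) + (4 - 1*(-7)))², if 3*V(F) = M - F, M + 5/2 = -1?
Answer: 3721/36 ≈ 103.36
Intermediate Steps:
M = -7/2 (M = -5/2 - 1 = -7/2 ≈ -3.5000)
V(F) = -7/6 - F/3 (V(F) = (-7/2 - F)/3 = -7/6 - F/3)
(V(-1) + (4 - 1*(-7)))² = ((-7/6 - ⅓*(-1)) + (4 - 1*(-7)))² = ((-7/6 + ⅓) + (4 + 7))² = (-⅚ + 11)² = (61/6)² = 3721/36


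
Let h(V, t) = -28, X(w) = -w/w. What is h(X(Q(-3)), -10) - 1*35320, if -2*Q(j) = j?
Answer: -35348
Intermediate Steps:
Q(j) = -j/2
X(w) = -1 (X(w) = -1*1 = -1)
h(X(Q(-3)), -10) - 1*35320 = -28 - 1*35320 = -28 - 35320 = -35348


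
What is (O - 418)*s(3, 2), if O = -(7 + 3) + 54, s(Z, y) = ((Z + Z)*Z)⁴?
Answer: -39261024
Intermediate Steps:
s(Z, y) = 16*Z⁸ (s(Z, y) = ((2*Z)*Z)⁴ = (2*Z²)⁴ = 16*Z⁸)
O = 44 (O = -1*10 + 54 = -10 + 54 = 44)
(O - 418)*s(3, 2) = (44 - 418)*(16*3⁸) = -5984*6561 = -374*104976 = -39261024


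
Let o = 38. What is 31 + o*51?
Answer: 1969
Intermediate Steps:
31 + o*51 = 31 + 38*51 = 31 + 1938 = 1969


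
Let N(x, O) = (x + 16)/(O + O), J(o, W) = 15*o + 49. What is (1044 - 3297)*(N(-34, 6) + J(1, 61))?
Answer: -281625/2 ≈ -1.4081e+5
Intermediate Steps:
J(o, W) = 49 + 15*o
N(x, O) = (16 + x)/(2*O) (N(x, O) = (16 + x)/((2*O)) = (16 + x)*(1/(2*O)) = (16 + x)/(2*O))
(1044 - 3297)*(N(-34, 6) + J(1, 61)) = (1044 - 3297)*((1/2)*(16 - 34)/6 + (49 + 15*1)) = -2253*((1/2)*(1/6)*(-18) + (49 + 15)) = -2253*(-3/2 + 64) = -2253*125/2 = -281625/2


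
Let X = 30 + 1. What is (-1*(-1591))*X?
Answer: 49321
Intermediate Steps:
X = 31
(-1*(-1591))*X = -1*(-1591)*31 = 1591*31 = 49321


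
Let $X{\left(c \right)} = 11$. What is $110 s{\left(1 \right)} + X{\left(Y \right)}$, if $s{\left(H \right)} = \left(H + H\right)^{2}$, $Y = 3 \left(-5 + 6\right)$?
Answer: $451$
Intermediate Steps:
$Y = 3$ ($Y = 3 \cdot 1 = 3$)
$s{\left(H \right)} = 4 H^{2}$ ($s{\left(H \right)} = \left(2 H\right)^{2} = 4 H^{2}$)
$110 s{\left(1 \right)} + X{\left(Y \right)} = 110 \cdot 4 \cdot 1^{2} + 11 = 110 \cdot 4 \cdot 1 + 11 = 110 \cdot 4 + 11 = 440 + 11 = 451$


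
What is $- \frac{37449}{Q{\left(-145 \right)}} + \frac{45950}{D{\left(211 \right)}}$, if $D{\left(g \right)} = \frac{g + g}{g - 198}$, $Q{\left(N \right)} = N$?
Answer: $\frac{51209614}{30595} \approx 1673.8$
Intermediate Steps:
$D{\left(g \right)} = \frac{2 g}{-198 + g}$
$- \frac{37449}{Q{\left(-145 \right)}} + \frac{45950}{D{\left(211 \right)}} = - \frac{37449}{-145} + \frac{45950}{2 \cdot 211 \frac{1}{-198 + 211}} = \left(-37449\right) \left(- \frac{1}{145}\right) + \frac{45950}{2 \cdot 211 \cdot \frac{1}{13}} = \frac{37449}{145} + \frac{45950}{2 \cdot 211 \cdot \frac{1}{13}} = \frac{37449}{145} + \frac{45950}{\frac{422}{13}} = \frac{37449}{145} + 45950 \cdot \frac{13}{422} = \frac{37449}{145} + \frac{298675}{211} = \frac{51209614}{30595}$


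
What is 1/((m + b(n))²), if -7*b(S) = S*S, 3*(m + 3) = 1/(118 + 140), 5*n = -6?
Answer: 18346702500/188389853521 ≈ 0.097387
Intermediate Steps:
n = -6/5 (n = (⅕)*(-6) = -6/5 ≈ -1.2000)
m = -2321/774 (m = -3 + 1/(3*(118 + 140)) = -3 + (⅓)/258 = -3 + (⅓)*(1/258) = -3 + 1/774 = -2321/774 ≈ -2.9987)
b(S) = -S²/7 (b(S) = -S*S/7 = -S²/7)
1/((m + b(n))²) = 1/((-2321/774 - (-6/5)²/7)²) = 1/((-2321/774 - ⅐*36/25)²) = 1/((-2321/774 - 36/175)²) = 1/((-434039/135450)²) = 1/(188389853521/18346702500) = 18346702500/188389853521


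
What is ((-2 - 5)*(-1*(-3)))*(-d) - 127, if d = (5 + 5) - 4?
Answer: -1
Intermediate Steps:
d = 6 (d = 10 - 4 = 6)
((-2 - 5)*(-1*(-3)))*(-d) - 127 = ((-2 - 5)*(-1*(-3)))*(-1*6) - 127 = -7*3*(-6) - 127 = -21*(-6) - 127 = 126 - 127 = -1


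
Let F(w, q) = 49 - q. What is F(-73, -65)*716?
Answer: 81624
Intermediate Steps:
F(-73, -65)*716 = (49 - 1*(-65))*716 = (49 + 65)*716 = 114*716 = 81624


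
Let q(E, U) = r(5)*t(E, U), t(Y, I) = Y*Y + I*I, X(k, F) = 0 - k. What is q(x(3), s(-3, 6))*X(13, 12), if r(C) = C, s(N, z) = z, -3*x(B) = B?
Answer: -2405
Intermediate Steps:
X(k, F) = -k
t(Y, I) = I² + Y² (t(Y, I) = Y² + I² = I² + Y²)
x(B) = -B/3
q(E, U) = 5*E² + 5*U² (q(E, U) = 5*(U² + E²) = 5*(E² + U²) = 5*E² + 5*U²)
q(x(3), s(-3, 6))*X(13, 12) = (5*(-⅓*3)² + 5*6²)*(-1*13) = (5*(-1)² + 5*36)*(-13) = (5*1 + 180)*(-13) = (5 + 180)*(-13) = 185*(-13) = -2405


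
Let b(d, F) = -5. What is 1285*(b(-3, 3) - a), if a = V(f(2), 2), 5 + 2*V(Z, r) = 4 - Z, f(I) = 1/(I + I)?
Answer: -44975/8 ≈ -5621.9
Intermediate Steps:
f(I) = 1/(2*I)
V(Z, r) = -½ - Z/2 (V(Z, r) = -5/2 + (4 - Z)/2 = -5/2 + (2 - Z/2) = -½ - Z/2)
a = -5/8 (a = -½ - 1/(4*2) = -½ - ½*¼ = -½ - ⅛ = -5/8 ≈ -0.62500)
1285*(b(-3, 3) - a) = 1285*(-5 - 1*(-5/8)) = 1285*(-5 + 5/8) = 1285*(-35/8) = -44975/8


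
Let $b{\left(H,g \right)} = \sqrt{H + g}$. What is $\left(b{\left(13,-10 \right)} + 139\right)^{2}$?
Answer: $\left(139 + \sqrt{3}\right)^{2} \approx 19806.0$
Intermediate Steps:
$\left(b{\left(13,-10 \right)} + 139\right)^{2} = \left(\sqrt{13 - 10} + 139\right)^{2} = \left(\sqrt{3} + 139\right)^{2} = \left(139 + \sqrt{3}\right)^{2}$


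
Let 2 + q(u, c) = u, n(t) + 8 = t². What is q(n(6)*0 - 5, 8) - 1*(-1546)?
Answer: 1539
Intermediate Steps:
n(t) = -8 + t²
q(u, c) = -2 + u
q(n(6)*0 - 5, 8) - 1*(-1546) = (-2 + ((-8 + 6²)*0 - 5)) - 1*(-1546) = (-2 + ((-8 + 36)*0 - 5)) + 1546 = (-2 + (28*0 - 5)) + 1546 = (-2 + (0 - 5)) + 1546 = (-2 - 5) + 1546 = -7 + 1546 = 1539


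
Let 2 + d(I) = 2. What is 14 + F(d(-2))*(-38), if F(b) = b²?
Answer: 14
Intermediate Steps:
d(I) = 0 (d(I) = -2 + 2 = 0)
14 + F(d(-2))*(-38) = 14 + 0²*(-38) = 14 + 0*(-38) = 14 + 0 = 14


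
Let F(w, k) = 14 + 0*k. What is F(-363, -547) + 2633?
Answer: 2647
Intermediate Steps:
F(w, k) = 14 (F(w, k) = 14 + 0 = 14)
F(-363, -547) + 2633 = 14 + 2633 = 2647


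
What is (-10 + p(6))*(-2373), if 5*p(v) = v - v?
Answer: 23730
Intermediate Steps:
p(v) = 0 (p(v) = (v - v)/5 = (⅕)*0 = 0)
(-10 + p(6))*(-2373) = (-10 + 0)*(-2373) = -10*(-2373) = 23730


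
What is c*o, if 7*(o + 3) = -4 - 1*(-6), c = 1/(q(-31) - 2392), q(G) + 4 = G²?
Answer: 19/10045 ≈ 0.0018915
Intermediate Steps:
q(G) = -4 + G²
c = -1/1435 (c = 1/((-4 + (-31)²) - 2392) = 1/((-4 + 961) - 2392) = 1/(957 - 2392) = 1/(-1435) = -1/1435 ≈ -0.00069686)
o = -19/7 (o = -3 + (-4 - 1*(-6))/7 = -3 + (-4 + 6)/7 = -3 + (⅐)*2 = -3 + 2/7 = -19/7 ≈ -2.7143)
c*o = -1/1435*(-19/7) = 19/10045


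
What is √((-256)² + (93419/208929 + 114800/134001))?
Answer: √12942584284168898667483/444391983 ≈ 256.00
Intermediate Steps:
√((-256)² + (93419/208929 + 114800/134001)) = √(65536 + (93419*(1/208929) + 114800*(1/134001))) = √(65536 + (93419/208929 + 16400/19143)) = √(65536 + 1738251839/1333175949) = √(87372757245503/1333175949) = √12942584284168898667483/444391983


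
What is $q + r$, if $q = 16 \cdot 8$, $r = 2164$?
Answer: $2292$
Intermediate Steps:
$q = 128$
$q + r = 128 + 2164 = 2292$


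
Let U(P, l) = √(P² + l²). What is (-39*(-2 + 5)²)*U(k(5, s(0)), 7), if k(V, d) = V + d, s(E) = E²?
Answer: -351*√74 ≈ -3019.4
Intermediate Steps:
(-39*(-2 + 5)²)*U(k(5, s(0)), 7) = (-39*(-2 + 5)²)*√((5 + 0²)² + 7²) = (-39*3²)*√((5 + 0)² + 49) = (-39*9)*√(5² + 49) = -351*√(25 + 49) = -351*√74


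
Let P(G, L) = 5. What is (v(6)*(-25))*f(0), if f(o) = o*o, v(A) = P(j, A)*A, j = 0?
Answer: 0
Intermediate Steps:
v(A) = 5*A
f(o) = o²
(v(6)*(-25))*f(0) = ((5*6)*(-25))*0² = (30*(-25))*0 = -750*0 = 0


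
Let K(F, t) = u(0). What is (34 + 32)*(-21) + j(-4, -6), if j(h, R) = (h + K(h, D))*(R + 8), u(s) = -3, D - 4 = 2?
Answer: -1400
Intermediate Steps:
D = 6 (D = 4 + 2 = 6)
K(F, t) = -3
j(h, R) = (-3 + h)*(8 + R) (j(h, R) = (h - 3)*(R + 8) = (-3 + h)*(8 + R))
(34 + 32)*(-21) + j(-4, -6) = (34 + 32)*(-21) + (-24 - 3*(-6) + 8*(-4) - 6*(-4)) = 66*(-21) + (-24 + 18 - 32 + 24) = -1386 - 14 = -1400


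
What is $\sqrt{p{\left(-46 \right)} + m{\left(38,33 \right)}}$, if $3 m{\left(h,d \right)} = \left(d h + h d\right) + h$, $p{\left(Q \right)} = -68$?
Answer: $\frac{\sqrt{7026}}{3} \approx 27.94$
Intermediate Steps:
$m{\left(h,d \right)} = \frac{h}{3} + \frac{2 d h}{3}$ ($m{\left(h,d \right)} = \frac{\left(d h + h d\right) + h}{3} = \frac{\left(d h + d h\right) + h}{3} = \frac{2 d h + h}{3} = \frac{h + 2 d h}{3} = \frac{h}{3} + \frac{2 d h}{3}$)
$\sqrt{p{\left(-46 \right)} + m{\left(38,33 \right)}} = \sqrt{-68 + \frac{1}{3} \cdot 38 \left(1 + 2 \cdot 33\right)} = \sqrt{-68 + \frac{1}{3} \cdot 38 \left(1 + 66\right)} = \sqrt{-68 + \frac{1}{3} \cdot 38 \cdot 67} = \sqrt{-68 + \frac{2546}{3}} = \sqrt{\frac{2342}{3}} = \frac{\sqrt{7026}}{3}$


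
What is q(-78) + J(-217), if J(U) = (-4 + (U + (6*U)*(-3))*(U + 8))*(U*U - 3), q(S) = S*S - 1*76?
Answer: -36303535422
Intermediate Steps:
q(S) = -76 + S² (q(S) = S² - 76 = -76 + S²)
J(U) = (-4 - 17*U*(8 + U))*(-3 + U²) (J(U) = (-4 + (U - 18*U)*(8 + U))*(U² - 3) = (-4 + (-17*U)*(8 + U))*(-3 + U²) = (-4 - 17*U*(8 + U))*(-3 + U²))
q(-78) + J(-217) = (-76 + (-78)²) + (12 - 136*(-217)³ - 17*(-217)⁴ + 47*(-217)² + 408*(-217)) = (-76 + 6084) + (12 - 136*(-10218313) - 17*2217373921 + 47*47089 - 88536) = 6008 + (12 + 1389690568 - 37695356657 + 2213183 - 88536) = 6008 - 36303541430 = -36303535422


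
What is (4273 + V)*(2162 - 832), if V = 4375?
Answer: 11501840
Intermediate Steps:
(4273 + V)*(2162 - 832) = (4273 + 4375)*(2162 - 832) = 8648*1330 = 11501840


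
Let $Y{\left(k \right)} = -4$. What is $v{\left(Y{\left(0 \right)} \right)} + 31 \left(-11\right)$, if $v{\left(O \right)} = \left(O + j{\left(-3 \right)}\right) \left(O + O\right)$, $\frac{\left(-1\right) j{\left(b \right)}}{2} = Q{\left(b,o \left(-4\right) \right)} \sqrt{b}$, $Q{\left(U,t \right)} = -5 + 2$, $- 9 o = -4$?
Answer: $-309 - 48 i \sqrt{3} \approx -309.0 - 83.138 i$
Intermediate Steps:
$o = \frac{4}{9}$ ($o = \left(- \frac{1}{9}\right) \left(-4\right) = \frac{4}{9} \approx 0.44444$)
$Q{\left(U,t \right)} = -3$
$j{\left(b \right)} = 6 \sqrt{b}$ ($j{\left(b \right)} = - 2 \left(- 3 \sqrt{b}\right) = 6 \sqrt{b}$)
$v{\left(O \right)} = 2 O \left(O + 6 i \sqrt{3}\right)$ ($v{\left(O \right)} = \left(O + 6 \sqrt{-3}\right) \left(O + O\right) = \left(O + 6 i \sqrt{3}\right) 2 O = 2 O \left(O + 6 i \sqrt{3}\right)$)
$v{\left(Y{\left(0 \right)} \right)} + 31 \left(-11\right) = 2 \left(-4\right) \left(-4 + 6 i \sqrt{3}\right) + 31 \left(-11\right) = \left(32 - 48 i \sqrt{3}\right) - 341 = -309 - 48 i \sqrt{3}$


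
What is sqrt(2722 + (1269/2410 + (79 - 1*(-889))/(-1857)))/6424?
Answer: sqrt(54518871381568410)/28749776880 ≈ 0.0081216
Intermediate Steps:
sqrt(2722 + (1269/2410 + (79 - 1*(-889))/(-1857)))/6424 = sqrt(2722 + (1269*(1/2410) + (79 + 889)*(-1/1857)))*(1/6424) = sqrt(2722 + (1269/2410 + 968*(-1/1857)))*(1/6424) = sqrt(2722 + (1269/2410 - 968/1857))*(1/6424) = sqrt(2722 + 23653/4475370)*(1/6424) = sqrt(12181980793/4475370)*(1/6424) = (sqrt(54518871381568410)/4475370)*(1/6424) = sqrt(54518871381568410)/28749776880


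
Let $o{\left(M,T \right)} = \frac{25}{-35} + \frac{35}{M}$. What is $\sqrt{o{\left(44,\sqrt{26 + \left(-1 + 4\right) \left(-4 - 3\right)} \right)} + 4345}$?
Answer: $\frac{\sqrt{103047945}}{154} \approx 65.917$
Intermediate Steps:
$o{\left(M,T \right)} = - \frac{5}{7} + \frac{35}{M}$ ($o{\left(M,T \right)} = 25 \left(- \frac{1}{35}\right) + \frac{35}{M} = - \frac{5}{7} + \frac{35}{M}$)
$\sqrt{o{\left(44,\sqrt{26 + \left(-1 + 4\right) \left(-4 - 3\right)} \right)} + 4345} = \sqrt{\left(- \frac{5}{7} + \frac{35}{44}\right) + 4345} = \sqrt{\frac{25}{308} + 4345} = \sqrt{\frac{1338285}{308}} = \frac{\sqrt{103047945}}{154}$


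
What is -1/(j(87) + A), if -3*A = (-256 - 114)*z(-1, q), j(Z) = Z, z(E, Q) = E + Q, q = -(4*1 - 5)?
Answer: -1/87 ≈ -0.011494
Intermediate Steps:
q = 1 (q = -(4 - 5) = -1*(-1) = 1)
A = 0 (A = -(-256 - 114)*(-1 + 1)/3 = -(-370)*0/3 = -⅓*0 = 0)
-1/(j(87) + A) = -1/(87 + 0) = -1/87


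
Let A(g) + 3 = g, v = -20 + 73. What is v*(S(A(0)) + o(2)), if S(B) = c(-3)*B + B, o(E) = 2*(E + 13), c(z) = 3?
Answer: 954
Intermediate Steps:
v = 53
A(g) = -3 + g
o(E) = 26 + 2*E (o(E) = 2*(13 + E) = 26 + 2*E)
S(B) = 4*B (S(B) = 3*B + B = 4*B)
v*(S(A(0)) + o(2)) = 53*(4*(-3 + 0) + (26 + 2*2)) = 53*(4*(-3) + (26 + 4)) = 53*(-12 + 30) = 53*18 = 954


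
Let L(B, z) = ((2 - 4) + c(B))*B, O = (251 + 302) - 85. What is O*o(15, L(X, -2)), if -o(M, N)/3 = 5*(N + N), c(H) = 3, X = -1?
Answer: 14040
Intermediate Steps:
O = 468 (O = 553 - 85 = 468)
L(B, z) = B (L(B, z) = ((2 - 4) + 3)*B = (-2 + 3)*B = 1*B = B)
o(M, N) = -30*N (o(M, N) = -15*(N + N) = -15*2*N = -30*N)
O*o(15, L(X, -2)) = 468*(-30*(-1)) = 468*30 = 14040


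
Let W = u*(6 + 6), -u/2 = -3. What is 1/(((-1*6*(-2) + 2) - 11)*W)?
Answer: 1/216 ≈ 0.0046296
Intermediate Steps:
u = 6 (u = -2*(-3) = 6)
W = 72 (W = 6*(6 + 6) = 6*12 = 72)
1/(((-1*6*(-2) + 2) - 11)*W) = 1/(((-1*6*(-2) + 2) - 11)*72) = 1/(((-6*(-2) + 2) - 11)*72) = 1/(((12 + 2) - 11)*72) = 1/((14 - 11)*72) = 1/(3*72) = 1/216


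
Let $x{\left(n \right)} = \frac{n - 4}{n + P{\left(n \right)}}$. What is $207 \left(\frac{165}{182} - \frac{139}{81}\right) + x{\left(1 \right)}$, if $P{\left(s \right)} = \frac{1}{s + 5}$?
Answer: $- \frac{278671}{1638} \approx -170.13$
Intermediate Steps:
$P{\left(s \right)} = \frac{1}{5 + s}$
$x{\left(n \right)} = \frac{-4 + n}{n + \frac{1}{5 + n}}$ ($x{\left(n \right)} = \frac{n - 4}{n + \frac{1}{5 + n}} = \frac{-4 + n}{n + \frac{1}{5 + n}}$)
$207 \left(\frac{165}{182} - \frac{139}{81}\right) + x{\left(1 \right)} = 207 \left(\frac{165}{182} - \frac{139}{81}\right) + \frac{\left(-4 + 1\right) \left(5 + 1\right)}{1 + 1 \left(5 + 1\right)} = 207 \left(165 \cdot \frac{1}{182} - \frac{139}{81}\right) + \frac{1}{1 + 1 \cdot 6} \left(-3\right) 6 = 207 \left(\frac{165}{182} - \frac{139}{81}\right) + \frac{1}{1 + 6} \left(-3\right) 6 = 207 \left(- \frac{11933}{14742}\right) + \frac{1}{7} \left(-3\right) 6 = - \frac{274459}{1638} + \frac{1}{7} \left(-3\right) 6 = - \frac{274459}{1638} - \frac{18}{7} = - \frac{278671}{1638}$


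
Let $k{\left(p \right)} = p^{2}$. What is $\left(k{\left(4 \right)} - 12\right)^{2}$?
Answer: $16$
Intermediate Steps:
$\left(k{\left(4 \right)} - 12\right)^{2} = \left(4^{2} - 12\right)^{2} = \left(16 - 12\right)^{2} = 4^{2} = 16$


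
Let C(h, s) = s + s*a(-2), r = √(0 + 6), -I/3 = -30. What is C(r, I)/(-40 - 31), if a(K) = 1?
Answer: -180/71 ≈ -2.5352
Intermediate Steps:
I = 90 (I = -3*(-30) = 90)
r = √6 ≈ 2.4495
C(h, s) = 2*s (C(h, s) = s + s*1 = s + s = 2*s)
C(r, I)/(-40 - 31) = (2*90)/(-40 - 31) = 180/(-71) = -1/71*180 = -180/71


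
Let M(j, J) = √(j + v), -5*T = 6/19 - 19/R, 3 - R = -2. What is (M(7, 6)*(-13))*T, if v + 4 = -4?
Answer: -4303*I/475 ≈ -9.0589*I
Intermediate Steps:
R = 5 (R = 3 - 1*(-2) = 3 + 2 = 5)
v = -8 (v = -4 - 4 = -8)
T = 331/475 (T = -(6/19 - 19/5)/5 = -⅕*(-331/95) = 331/475 ≈ 0.69684)
M(j, J) = √(-8 + j) (M(j, J) = √(j - 8) = √(-8 + j))
(M(7, 6)*(-13))*T = (√(-8 + 7)*(-13))*(331/475) = (√(-1)*(-13))*(331/475) = (I*(-13))*(331/475) = -13*I*(331/475) = -4303*I/475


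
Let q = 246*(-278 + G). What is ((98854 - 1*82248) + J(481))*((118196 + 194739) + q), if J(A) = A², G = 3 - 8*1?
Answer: 60334586539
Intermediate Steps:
G = -5 (G = 3 - 8 = -5)
q = -69618 (q = 246*(-278 - 5) = 246*(-283) = -69618)
((98854 - 1*82248) + J(481))*((118196 + 194739) + q) = ((98854 - 1*82248) + 481²)*((118196 + 194739) - 69618) = ((98854 - 82248) + 231361)*(312935 - 69618) = (16606 + 231361)*243317 = 247967*243317 = 60334586539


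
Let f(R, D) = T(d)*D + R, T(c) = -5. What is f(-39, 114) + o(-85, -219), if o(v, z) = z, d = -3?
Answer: -828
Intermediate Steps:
f(R, D) = R - 5*D (f(R, D) = -5*D + R = R - 5*D)
f(-39, 114) + o(-85, -219) = (-39 - 5*114) - 219 = (-39 - 570) - 219 = -609 - 219 = -828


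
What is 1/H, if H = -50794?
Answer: -1/50794 ≈ -1.9687e-5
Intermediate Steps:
1/H = 1/(-50794) = -1/50794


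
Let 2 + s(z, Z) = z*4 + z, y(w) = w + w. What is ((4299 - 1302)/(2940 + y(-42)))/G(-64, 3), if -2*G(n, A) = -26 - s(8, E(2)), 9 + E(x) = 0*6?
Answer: 999/30464 ≈ 0.032793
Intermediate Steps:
E(x) = -9 (E(x) = -9 + 0*6 = -9 + 0 = -9)
y(w) = 2*w
s(z, Z) = -2 + 5*z (s(z, Z) = -2 + (z*4 + z) = -2 + (4*z + z) = -2 + 5*z)
G(n, A) = 32 (G(n, A) = -(-26 - (-2 + 5*8))/2 = -(-26 - (-2 + 40))/2 = -(-26 - 1*38)/2 = -(-26 - 38)/2 = -½*(-64) = 32)
((4299 - 1302)/(2940 + y(-42)))/G(-64, 3) = ((4299 - 1302)/(2940 + 2*(-42)))/32 = (2997/(2940 - 84))*(1/32) = (2997/2856)*(1/32) = (2997*(1/2856))*(1/32) = (999/952)*(1/32) = 999/30464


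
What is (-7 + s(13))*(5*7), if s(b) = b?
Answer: 210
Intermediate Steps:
(-7 + s(13))*(5*7) = (-7 + 13)*(5*7) = 6*35 = 210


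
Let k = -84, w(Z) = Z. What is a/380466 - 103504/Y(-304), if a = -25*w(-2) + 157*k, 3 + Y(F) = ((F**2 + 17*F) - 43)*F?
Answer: -154456435355/5043138275259 ≈ -0.030627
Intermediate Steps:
Y(F) = -3 + F*(-43 + F**2 + 17*F) (Y(F) = -3 + ((F**2 + 17*F) - 43)*F = -3 + (-43 + F**2 + 17*F)*F = -3 + F*(-43 + F**2 + 17*F))
a = -13138 (a = -25*(-2) + 157*(-84) = 50 - 13188 = -13138)
a/380466 - 103504/Y(-304) = -13138/380466 - 103504/(-3 + (-304)**3 - 43*(-304) + 17*(-304)**2) = -13138*1/380466 - 103504/(-3 - 28094464 + 13072 + 17*92416) = -6569/190233 - 103504/(-3 - 28094464 + 13072 + 1571072) = -6569/190233 - 103504/(-26510323) = -6569/190233 - 103504*(-1/26510323) = -6569/190233 + 103504/26510323 = -154456435355/5043138275259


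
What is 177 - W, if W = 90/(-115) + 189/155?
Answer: 629448/3565 ≈ 176.56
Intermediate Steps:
W = 1557/3565 (W = 90*(-1/115) + 189*(1/155) = -18/23 + 189/155 = 1557/3565 ≈ 0.43675)
177 - W = 177 - 1*1557/3565 = 177 - 1557/3565 = 629448/3565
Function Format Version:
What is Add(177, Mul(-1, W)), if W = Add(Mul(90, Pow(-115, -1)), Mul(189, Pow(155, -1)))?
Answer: Rational(629448, 3565) ≈ 176.56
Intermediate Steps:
W = Rational(1557, 3565) (W = Add(Mul(90, Rational(-1, 115)), Mul(189, Rational(1, 155))) = Add(Rational(-18, 23), Rational(189, 155)) = Rational(1557, 3565) ≈ 0.43675)
Add(177, Mul(-1, W)) = Add(177, Mul(-1, Rational(1557, 3565))) = Add(177, Rational(-1557, 3565)) = Rational(629448, 3565)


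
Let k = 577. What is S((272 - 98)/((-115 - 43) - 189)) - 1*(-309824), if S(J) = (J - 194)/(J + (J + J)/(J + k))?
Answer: 5417607833002/17464293 ≈ 3.1021e+5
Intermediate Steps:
S(J) = (-194 + J)/(J + 2*J/(577 + J)) (S(J) = (J - 194)/(J + (J + J)/(J + 577)) = (-194 + J)/(J + (2*J)/(577 + J)) = (-194 + J)/(J + 2*J/(577 + J)))
S((272 - 98)/((-115 - 43) - 189)) - 1*(-309824) = (-111938 + ((272 - 98)/((-115 - 43) - 189))² + 383*((272 - 98)/((-115 - 43) - 189)))/((((272 - 98)/((-115 - 43) - 189)))*(579 + (272 - 98)/((-115 - 43) - 189))) - 1*(-309824) = (-111938 + (174/(-158 - 189))² + 383*(174/(-158 - 189)))/(((174/(-158 - 189)))*(579 + 174/(-158 - 189))) + 309824 = (-111938 + (174/(-347))² + 383*(174/(-347)))/(((174/(-347)))*(579 + 174/(-347))) + 309824 = (-111938 + (174*(-1/347))² + 383*(174*(-1/347)))/(((174*(-1/347)))*(579 + 174*(-1/347))) + 309824 = (-111938 + (-174/347)² + 383*(-174/347))/((-174/347)*(579 - 174/347)) + 309824 = -347*(-111938 + 30276/120409 - 66642/347)/(174*200739/347) + 309824 = -347/174*347/200739*(-13501437140/120409) + 309824 = 6750718570/17464293 + 309824 = 5417607833002/17464293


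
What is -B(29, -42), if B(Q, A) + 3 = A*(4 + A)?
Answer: -1593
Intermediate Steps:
B(Q, A) = -3 + A*(4 + A)
-B(29, -42) = -(-3 + (-42)² + 4*(-42)) = -(-3 + 1764 - 168) = -1*1593 = -1593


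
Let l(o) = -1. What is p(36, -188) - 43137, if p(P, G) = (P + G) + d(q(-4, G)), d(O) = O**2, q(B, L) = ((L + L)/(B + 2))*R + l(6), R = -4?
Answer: 523720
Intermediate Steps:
q(B, L) = -1 - 8*L/(2 + B) (q(B, L) = ((L + L)/(B + 2))*(-4) - 1 = ((2*L)/(2 + B))*(-4) - 1 = (2*L/(2 + B))*(-4) - 1 = -8*L/(2 + B) - 1 = -1 - 8*L/(2 + B))
p(P, G) = G + P + (-1 + 4*G)**2 (p(P, G) = (P + G) + ((-2 - 1*(-4) - 8*G)/(2 - 4))**2 = (G + P) + ((-2 + 4 - 8*G)/(-2))**2 = (G + P) + (-(2 - 8*G)/2)**2 = (G + P) + (-1 + 4*G)**2 = G + P + (-1 + 4*G)**2)
p(36, -188) - 43137 = (-188 + 36 + (1 - 4*(-188))**2) - 43137 = (-188 + 36 + (1 + 752)**2) - 43137 = (-188 + 36 + 753**2) - 43137 = (-188 + 36 + 567009) - 43137 = 566857 - 43137 = 523720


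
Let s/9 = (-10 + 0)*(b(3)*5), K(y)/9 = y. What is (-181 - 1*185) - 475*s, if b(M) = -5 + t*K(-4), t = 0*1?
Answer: -1069116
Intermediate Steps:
K(y) = 9*y
t = 0
b(M) = -5 (b(M) = -5 + 0*(9*(-4)) = -5 + 0*(-36) = -5 + 0 = -5)
s = 2250 (s = 9*((-10 + 0)*(-5*5)) = 9*(-10*(-25)) = 9*250 = 2250)
(-181 - 1*185) - 475*s = (-181 - 1*185) - 475*2250 = (-181 - 185) - 1068750 = -366 - 1068750 = -1069116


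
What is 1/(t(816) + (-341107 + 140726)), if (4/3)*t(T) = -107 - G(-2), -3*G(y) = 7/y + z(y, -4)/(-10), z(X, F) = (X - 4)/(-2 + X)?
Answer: -80/16036973 ≈ -4.9885e-6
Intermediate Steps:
z(X, F) = (-4 + X)/(-2 + X)
G(y) = -7/(3*y) + (-4 + y)/(30*(-2 + y)) (G(y) = -(7/y + ((-4 + y)/(-2 + y))/(-10))/3 = -(7/y + ((-4 + y)/(-2 + y))*(-⅒))/3 = -(7/y - (-4 + y)/(10*(-2 + y)))/3 = -7/(3*y) + (-4 + y)/(30*(-2 + y)))
t(T) = -6493/80 (t(T) = 3*(-107 - (140 + (-2)² - 74*(-2))/(30*(-2)*(-2 - 2)))/4 = 3*(-107 - (-1)*(140 + 4 + 148)/(30*2*(-4)))/4 = 3*(-107 - (-1)*(-1)*292/(30*2*4))/4 = 3*(-107 - 1*73/60)/4 = 3*(-107 - 73/60)/4 = (¾)*(-6493/60) = -6493/80)
1/(t(816) + (-341107 + 140726)) = 1/(-6493/80 + (-341107 + 140726)) = 1/(-6493/80 - 200381) = 1/(-16036973/80) = -80/16036973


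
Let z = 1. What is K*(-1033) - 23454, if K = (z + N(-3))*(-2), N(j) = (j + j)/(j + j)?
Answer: -19322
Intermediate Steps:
N(j) = 1 (N(j) = (2*j)/((2*j)) = (2*j)*(1/(2*j)) = 1)
K = -4 (K = (1 + 1)*(-2) = 2*(-2) = -4)
K*(-1033) - 23454 = -4*(-1033) - 23454 = 4132 - 23454 = -19322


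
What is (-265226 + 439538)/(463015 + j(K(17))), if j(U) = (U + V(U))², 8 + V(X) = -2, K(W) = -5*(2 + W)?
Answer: 21789/59255 ≈ 0.36772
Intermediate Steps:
K(W) = -10 - 5*W
V(X) = -10 (V(X) = -8 - 2 = -10)
j(U) = (-10 + U)² (j(U) = (U - 10)² = (-10 + U)²)
(-265226 + 439538)/(463015 + j(K(17))) = (-265226 + 439538)/(463015 + (-10 + (-10 - 5*17))²) = 174312/(463015 + (-10 + (-10 - 85))²) = 174312/(463015 + (-10 - 95)²) = 174312/(463015 + (-105)²) = 174312/(463015 + 11025) = 174312/474040 = 174312*(1/474040) = 21789/59255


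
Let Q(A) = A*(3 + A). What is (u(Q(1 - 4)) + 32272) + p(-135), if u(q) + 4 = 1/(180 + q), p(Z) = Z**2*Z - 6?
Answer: -437060339/180 ≈ -2.4281e+6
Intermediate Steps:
p(Z) = -6 + Z**3 (p(Z) = Z**3 - 6 = -6 + Z**3)
u(q) = -4 + 1/(180 + q)
(u(Q(1 - 4)) + 32272) + p(-135) = ((-719 - 4*(1 - 4)*(3 + (1 - 4)))/(180 + (1 - 4)*(3 + (1 - 4))) + 32272) + (-6 + (-135)**3) = ((-719 - (-12)*(3 - 3))/(180 - 3*(3 - 3)) + 32272) + (-6 - 2460375) = ((-719 - (-12)*0)/(180 - 3*0) + 32272) - 2460381 = ((-719 - 4*0)/(180 + 0) + 32272) - 2460381 = ((-719 + 0)/180 + 32272) - 2460381 = ((1/180)*(-719) + 32272) - 2460381 = (-719/180 + 32272) - 2460381 = 5808241/180 - 2460381 = -437060339/180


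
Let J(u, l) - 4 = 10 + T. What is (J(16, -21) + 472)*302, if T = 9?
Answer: 149490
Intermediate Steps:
J(u, l) = 23 (J(u, l) = 4 + (10 + 9) = 4 + 19 = 23)
(J(16, -21) + 472)*302 = (23 + 472)*302 = 495*302 = 149490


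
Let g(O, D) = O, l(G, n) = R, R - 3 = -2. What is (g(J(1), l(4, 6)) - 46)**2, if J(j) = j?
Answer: 2025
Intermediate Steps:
R = 1 (R = 3 - 2 = 1)
l(G, n) = 1
(g(J(1), l(4, 6)) - 46)**2 = (1 - 46)**2 = (-45)**2 = 2025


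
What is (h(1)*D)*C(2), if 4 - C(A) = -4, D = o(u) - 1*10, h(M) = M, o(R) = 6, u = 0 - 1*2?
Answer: -32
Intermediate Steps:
u = -2 (u = 0 - 2 = -2)
D = -4 (D = 6 - 1*10 = 6 - 10 = -4)
C(A) = 8 (C(A) = 4 - 1*(-4) = 4 + 4 = 8)
(h(1)*D)*C(2) = (1*(-4))*8 = -4*8 = -32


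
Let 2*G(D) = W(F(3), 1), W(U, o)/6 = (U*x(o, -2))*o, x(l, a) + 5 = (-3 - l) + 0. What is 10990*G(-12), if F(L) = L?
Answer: -890190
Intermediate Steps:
x(l, a) = -8 - l (x(l, a) = -5 + ((-3 - l) + 0) = -5 + (-3 - l) = -8 - l)
W(U, o) = 6*U*o*(-8 - o) (W(U, o) = 6*((U*(-8 - o))*o) = 6*(U*o*(-8 - o)) = 6*U*o*(-8 - o))
G(D) = -81 (G(D) = (-6*3*1*(8 + 1))/2 = (-6*3*1*9)/2 = (½)*(-162) = -81)
10990*G(-12) = 10990*(-81) = -890190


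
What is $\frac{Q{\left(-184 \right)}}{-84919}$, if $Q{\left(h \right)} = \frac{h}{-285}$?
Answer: $- \frac{184}{24201915} \approx -7.6027 \cdot 10^{-6}$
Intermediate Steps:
$Q{\left(h \right)} = - \frac{h}{285}$ ($Q{\left(h \right)} = h \left(- \frac{1}{285}\right) = - \frac{h}{285}$)
$\frac{Q{\left(-184 \right)}}{-84919} = \frac{\left(- \frac{1}{285}\right) \left(-184\right)}{-84919} = \frac{184}{285} \left(- \frac{1}{84919}\right) = - \frac{184}{24201915}$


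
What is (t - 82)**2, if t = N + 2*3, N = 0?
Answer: 5776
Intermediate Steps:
t = 6 (t = 0 + 2*3 = 0 + 6 = 6)
(t - 82)**2 = (6 - 82)**2 = (-76)**2 = 5776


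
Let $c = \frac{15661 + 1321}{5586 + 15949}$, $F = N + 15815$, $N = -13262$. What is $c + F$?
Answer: $\frac{54995837}{21535} \approx 2553.8$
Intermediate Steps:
$F = 2553$ ($F = -13262 + 15815 = 2553$)
$c = \frac{16982}{21535} \approx 0.78858$
$c + F = \frac{16982}{21535} + 2553 = \frac{54995837}{21535}$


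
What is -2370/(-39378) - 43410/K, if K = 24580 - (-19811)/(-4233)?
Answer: -1164890185435/682731360227 ≈ -1.7062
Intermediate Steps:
K = 104027329/4233 (K = 24580 - (-19811)*(-1)/4233 = 24580 - 1*19811/4233 = 24580 - 19811/4233 = 104027329/4233 ≈ 24575.)
-2370/(-39378) - 43410/K = -2370/(-39378) - 43410/104027329/4233 = -2370*(-1/39378) - 43410*4233/104027329 = 395/6563 - 183754530/104027329 = -1164890185435/682731360227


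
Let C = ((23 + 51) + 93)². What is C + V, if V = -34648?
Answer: -6759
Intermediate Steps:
C = 27889 (C = (74 + 93)² = 167² = 27889)
C + V = 27889 - 34648 = -6759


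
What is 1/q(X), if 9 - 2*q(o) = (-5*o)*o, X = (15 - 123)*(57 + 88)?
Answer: 2/1226178009 ≈ 1.6311e-9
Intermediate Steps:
X = -15660 (X = -108*145 = -15660)
q(o) = 9/2 + 5*o²/2 (q(o) = 9/2 - (-5*o)*o/2 = 9/2 - (-5)*o²/2 = 9/2 + 5*o²/2)
1/q(X) = 1/(9/2 + (5/2)*(-15660)²) = 1/(9/2 + (5/2)*245235600) = 1/(9/2 + 613089000) = 1/(1226178009/2) = 2/1226178009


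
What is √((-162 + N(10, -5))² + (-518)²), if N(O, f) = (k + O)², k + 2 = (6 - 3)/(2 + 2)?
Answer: √70559633/16 ≈ 525.00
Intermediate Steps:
k = -5/4 (k = -2 + (6 - 3)/(2 + 2) = -2 + 3/4 = -2 + 3*(¼) = -2 + ¾ = -5/4 ≈ -1.2500)
N(O, f) = (-5/4 + O)²
√((-162 + N(10, -5))² + (-518)²) = √((-162 + (-5 + 4*10)²/16)² + (-518)²) = √((-162 + (-5 + 40)²/16)² + 268324) = √((-162 + (1/16)*35²)² + 268324) = √((-162 + (1/16)*1225)² + 268324) = √((-162 + 1225/16)² + 268324) = √((-1367/16)² + 268324) = √(1868689/256 + 268324) = √(70559633/256) = √70559633/16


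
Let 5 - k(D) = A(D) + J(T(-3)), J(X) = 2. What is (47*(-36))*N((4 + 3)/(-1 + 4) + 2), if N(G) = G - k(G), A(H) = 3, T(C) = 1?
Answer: -7332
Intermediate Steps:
k(D) = 0 (k(D) = 5 - (3 + 2) = 5 - 1*5 = 5 - 5 = 0)
N(G) = G (N(G) = G - 1*0 = G + 0 = G)
(47*(-36))*N((4 + 3)/(-1 + 4) + 2) = (47*(-36))*((4 + 3)/(-1 + 4) + 2) = -1692*(7/3 + 2) = -1692*13/3 = -7332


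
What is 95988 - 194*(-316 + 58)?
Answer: 146040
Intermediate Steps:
95988 - 194*(-316 + 58) = 95988 - 194*(-258) = 95988 - 1*(-50052) = 95988 + 50052 = 146040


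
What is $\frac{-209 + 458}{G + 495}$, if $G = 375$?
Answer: $\frac{83}{290} \approx 0.28621$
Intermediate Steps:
$\frac{-209 + 458}{G + 495} = \frac{-209 + 458}{375 + 495} = \frac{249}{870} = 249 \cdot \frac{1}{870} = \frac{83}{290}$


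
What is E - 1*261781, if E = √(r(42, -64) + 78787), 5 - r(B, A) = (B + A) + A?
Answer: -261781 + √78878 ≈ -2.6150e+5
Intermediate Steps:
r(B, A) = 5 - B - 2*A (r(B, A) = 5 - ((B + A) + A) = 5 - ((A + B) + A) = 5 - (B + 2*A) = 5 + (-B - 2*A) = 5 - B - 2*A)
E = √78878 (E = √((5 - 1*42 - 2*(-64)) + 78787) = √((5 - 42 + 128) + 78787) = √(91 + 78787) = √78878 ≈ 280.85)
E - 1*261781 = √78878 - 1*261781 = √78878 - 261781 = -261781 + √78878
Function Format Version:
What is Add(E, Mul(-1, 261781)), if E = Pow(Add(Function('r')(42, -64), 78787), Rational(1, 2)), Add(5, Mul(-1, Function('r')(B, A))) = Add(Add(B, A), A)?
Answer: Add(-261781, Pow(78878, Rational(1, 2))) ≈ -2.6150e+5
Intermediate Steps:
Function('r')(B, A) = Add(5, Mul(-1, B), Mul(-2, A)) (Function('r')(B, A) = Add(5, Mul(-1, Add(Add(B, A), A))) = Add(5, Mul(-1, Add(Add(A, B), A))) = Add(5, Mul(-1, Add(B, Mul(2, A)))) = Add(5, Add(Mul(-1, B), Mul(-2, A))) = Add(5, Mul(-1, B), Mul(-2, A)))
E = Pow(78878, Rational(1, 2)) (E = Pow(Add(Add(5, Mul(-1, 42), Mul(-2, -64)), 78787), Rational(1, 2)) = Pow(Add(Add(5, -42, 128), 78787), Rational(1, 2)) = Pow(Add(91, 78787), Rational(1, 2)) = Pow(78878, Rational(1, 2)) ≈ 280.85)
Add(E, Mul(-1, 261781)) = Add(Pow(78878, Rational(1, 2)), Mul(-1, 261781)) = Add(Pow(78878, Rational(1, 2)), -261781) = Add(-261781, Pow(78878, Rational(1, 2)))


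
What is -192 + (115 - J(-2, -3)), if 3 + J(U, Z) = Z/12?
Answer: -295/4 ≈ -73.750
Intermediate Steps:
J(U, Z) = -3 + Z/12
-192 + (115 - J(-2, -3)) = -192 + (115 - (-3 + (1/12)*(-3))) = -192 + (115 - (-3 - ¼)) = -192 + (115 - 1*(-13/4)) = -192 + (115 + 13/4) = -192 + 473/4 = -295/4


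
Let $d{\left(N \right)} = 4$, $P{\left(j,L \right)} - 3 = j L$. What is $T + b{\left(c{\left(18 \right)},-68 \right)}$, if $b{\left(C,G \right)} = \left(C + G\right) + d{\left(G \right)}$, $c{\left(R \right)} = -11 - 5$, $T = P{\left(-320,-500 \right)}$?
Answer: $159923$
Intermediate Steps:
$P{\left(j,L \right)} = 3 + L j$ ($P{\left(j,L \right)} = 3 + j L = 3 + L j$)
$T = 160003$ ($T = 3 - -160000 = 3 + 160000 = 160003$)
$c{\left(R \right)} = -16$ ($c{\left(R \right)} = -11 - 5 = -16$)
$b{\left(C,G \right)} = 4 + C + G$ ($b{\left(C,G \right)} = \left(C + G\right) + 4 = 4 + C + G$)
$T + b{\left(c{\left(18 \right)},-68 \right)} = 160003 - 80 = 159923$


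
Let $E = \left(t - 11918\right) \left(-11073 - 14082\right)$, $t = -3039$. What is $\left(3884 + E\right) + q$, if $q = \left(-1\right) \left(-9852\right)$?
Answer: $376257071$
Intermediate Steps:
$E = 376243335$ ($E = \left(-3039 - 11918\right) \left(-11073 - 14082\right) = \left(-14957\right) \left(-25155\right) = 376243335$)
$q = 9852$
$\left(3884 + E\right) + q = \left(3884 + 376243335\right) + 9852 = 376247219 + 9852 = 376257071$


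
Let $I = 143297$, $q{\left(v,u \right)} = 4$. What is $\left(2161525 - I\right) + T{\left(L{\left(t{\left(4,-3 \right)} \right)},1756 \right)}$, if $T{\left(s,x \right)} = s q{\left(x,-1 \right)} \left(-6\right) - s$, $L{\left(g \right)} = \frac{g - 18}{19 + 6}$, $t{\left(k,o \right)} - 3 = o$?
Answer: $2018246$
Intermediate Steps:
$t{\left(k,o \right)} = 3 + o$
$L{\left(g \right)} = - \frac{18}{25} + \frac{g}{25}$ ($L{\left(g \right)} = \frac{-18 + g}{25} = \left(-18 + g\right) \frac{1}{25} = - \frac{18}{25} + \frac{g}{25}$)
$T{\left(s,x \right)} = - 25 s$ ($T{\left(s,x \right)} = s 4 \left(-6\right) - s = 4 s \left(-6\right) - s = - 24 s - s = - 25 s$)
$\left(2161525 - I\right) + T{\left(L{\left(t{\left(4,-3 \right)} \right)},1756 \right)} = \left(2161525 - 143297\right) - 25 \left(- \frac{18}{25} + \frac{3 - 3}{25}\right) = \left(2161525 - 143297\right) - 25 \left(- \frac{18}{25} + \frac{1}{25} \cdot 0\right) = 2018228 - 25 \left(- \frac{18}{25} + 0\right) = 2018228 - -18 = 2018228 + 18 = 2018246$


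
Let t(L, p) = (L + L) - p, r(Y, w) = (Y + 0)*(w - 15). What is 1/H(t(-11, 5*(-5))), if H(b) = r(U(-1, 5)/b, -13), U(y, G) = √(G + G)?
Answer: -3*√10/280 ≈ -0.033882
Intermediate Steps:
U(y, G) = √2*√G (U(y, G) = √(2*G) = √2*√G)
r(Y, w) = Y*(-15 + w)
t(L, p) = -p + 2*L (t(L, p) = 2*L - p = -p + 2*L)
H(b) = -28*√10/b (H(b) = ((√2*√5)/b)*(-15 - 13) = (√10/b)*(-28) = -28*√10/b)
1/H(t(-11, 5*(-5))) = 1/(-28*√10/(-5*(-5) + 2*(-11))) = 1/(-28*√10/(-1*(-25) - 22)) = 1/(-28*√10/(25 - 22)) = 1/(-28*√10/3) = -3*√10/280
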